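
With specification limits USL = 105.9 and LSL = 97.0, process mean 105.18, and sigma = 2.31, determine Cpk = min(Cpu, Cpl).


Cpu = (USL - mean) / (3*sigma) = (105.9 - 105.18) / (3*2.31) = 0.1039
Cpl = (mean - LSL) / (3*sigma) = (105.18 - 97.0) / (3*2.31) = 1.1804
Cpk = min(Cpu, Cpl) = 0.1039

0.1039


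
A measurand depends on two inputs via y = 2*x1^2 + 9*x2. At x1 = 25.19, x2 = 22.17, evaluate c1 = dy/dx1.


y = 2*x1^2 + 9*x2
dy/dx1 = 2*2*x1
Evaluate at x1 = 25.19: c1 = 4 * 25.19
c1 = 100.7600

100.7600


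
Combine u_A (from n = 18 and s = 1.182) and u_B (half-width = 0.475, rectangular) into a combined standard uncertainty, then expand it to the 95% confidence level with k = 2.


u_A = s / sqrt(n) = 1.182 / sqrt(18) = 0.27860007
u_B = half_width / sqrt(3) = 0.475 / sqrt(3) = 0.27424138
uc = sqrt(u_A^2 + u_B^2) = sqrt(0.27860007^2 + 0.27424138^2) = 0.39093009
U = k * uc = 2 * 0.39093009
U = 0.7819

0.7819


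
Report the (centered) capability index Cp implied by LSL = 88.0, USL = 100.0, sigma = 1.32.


Cp = (USL - LSL) / (6 * sigma)
= (100.0 - 88.0) / (6 * 1.32)
= 12.0000 / 7.9200
= 1.5152

1.5152


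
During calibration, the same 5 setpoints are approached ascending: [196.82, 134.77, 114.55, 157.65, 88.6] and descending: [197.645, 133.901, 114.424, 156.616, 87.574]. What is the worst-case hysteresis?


|196.82 - 197.645| = 0.8250
|134.77 - 133.901| = 0.8690
|114.55 - 114.424| = 0.1260
|157.65 - 156.616| = 1.0340
|88.6 - 87.574| = 1.0260
hysteresis = max(diffs) = 1.0340

1.0340


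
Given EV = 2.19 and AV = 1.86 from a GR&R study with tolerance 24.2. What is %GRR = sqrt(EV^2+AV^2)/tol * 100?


GRR = sqrt(EV^2 + AV^2) = sqrt(2.19^2 + 1.86^2) = 2.8732734
%GRR = GRR / tol * 100 = 2.8732734 / 24.2 * 100
%GRR = 11.8730

11.8730


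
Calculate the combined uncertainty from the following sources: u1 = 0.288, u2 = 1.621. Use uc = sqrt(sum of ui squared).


uc = sqrt(0.288^2 + 1.621^2)
uc = sqrt(2.710585)
uc = 1.6464

1.6464


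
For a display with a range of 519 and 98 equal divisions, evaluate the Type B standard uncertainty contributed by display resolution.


resolution = range / divisions
resolution = 519 / 98 = 5.2959184
u_res = resolution / (2*sqrt(3))
u_res = 5.2959184 / 3.4641016
u_res = 1.5288

1.5288


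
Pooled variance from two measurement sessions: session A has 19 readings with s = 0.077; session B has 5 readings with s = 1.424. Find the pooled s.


s_p = sqrt(((n1-1)*s1^2 + (n2-1)*s2^2) / (n1+n2-2))
numerator = (19-1)*0.077^2 + (5-1)*1.424^2 = 0.106722 + 8.111104 = 8.217826
denominator = 19 + 5 - 2 = 22
s_p^2 = 8.217826 / 22 = 0.37353755
s_p = sqrt(0.37353755) = 0.6112

0.6112


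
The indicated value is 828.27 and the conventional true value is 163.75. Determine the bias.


Systematic error = measured - true
= 828.27 - 163.75
= 664.5200

664.5200


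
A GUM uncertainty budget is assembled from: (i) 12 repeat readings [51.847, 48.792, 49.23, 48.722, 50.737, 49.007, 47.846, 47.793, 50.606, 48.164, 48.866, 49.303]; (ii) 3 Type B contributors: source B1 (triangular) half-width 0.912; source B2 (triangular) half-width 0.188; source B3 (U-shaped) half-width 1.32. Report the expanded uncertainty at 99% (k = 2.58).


mean = (51.847 + 48.792 + 49.23 + 48.722 + 50.737 + 49.007 + 47.846 + 47.793 + 50.606 + 48.164 + 48.866 + 49.303) / 12 = 49.24275
s = sqrt(sum((x - mean)^2)/(n-1)) = 1.2345557
u_A = s / sqrt(n) = 1.2345557 / sqrt(12) = 0.35638553
u_B1 = 0.912 / sqrt(6) = 0.37232244
u_B2 = 0.188 / sqrt(6) = 0.076750679
u_B3 = 1.32 / sqrt(2) = 0.93338095
uc = sqrt(0.35638553^2 + 0.37232244^2 + 0.076750679^2 + 0.93338095^2) = 1.0689833
U = k * uc = 2.58 * 1.0689833
U = 2.7580

2.7580


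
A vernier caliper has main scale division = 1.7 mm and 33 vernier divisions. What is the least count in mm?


LC = MSD / n_div
= 1.7 / 33
= 0.0515

0.0515


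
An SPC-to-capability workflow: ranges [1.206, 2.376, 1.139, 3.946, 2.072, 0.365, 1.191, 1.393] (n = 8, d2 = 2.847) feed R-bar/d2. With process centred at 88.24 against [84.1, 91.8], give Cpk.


R_bar = (1.206 + 2.376 + 1.139 + 3.946 + 2.072 + 0.365 + 1.191 + 1.393) / 8 = 1.711
sigma = R_bar / d2 = 1.711 / 2.847 = 0.60098349
Cp = (USL - LSL)/(6*sigma) = (91.8 - 84.1)/(6*0.60098349) = 2.1354
Cpu = (91.8 - 88.24)/(3*0.60098349) = 1.9745
Cpl = (88.24 - 84.1)/(3*0.60098349) = 2.2962
Cpk = min(Cpu, Cpl) = 1.9745

1.9745


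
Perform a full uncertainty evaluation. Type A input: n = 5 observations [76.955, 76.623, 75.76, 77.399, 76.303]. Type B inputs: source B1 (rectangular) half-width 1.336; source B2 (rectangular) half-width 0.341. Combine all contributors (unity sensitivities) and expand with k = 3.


mean = (76.955 + 76.623 + 75.76 + 77.399 + 76.303) / 5 = 76.608
s = sqrt(sum((x - mean)^2)/(n-1)) = 0.62418827
u_A = s / sqrt(n) = 0.62418827 / sqrt(5) = 0.27914548
u_B1 = 1.336 / sqrt(3) = 0.77133996
u_B2 = 0.341 / sqrt(3) = 0.19687644
uc = sqrt(0.27914548^2 + 0.77133996^2 + 0.19687644^2) = 0.84359224
U = k * uc = 3 * 0.84359224
U = 2.5308

2.5308


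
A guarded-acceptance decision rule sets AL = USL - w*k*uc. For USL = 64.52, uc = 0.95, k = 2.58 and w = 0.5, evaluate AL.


U = k * uc = 2.58 * 0.95 = 2.451
guard band g = w * U = 0.5 * 2.451 = 1.2255
AL = USL - g = 64.52 - 1.2255
AL = 63.2945

63.2945


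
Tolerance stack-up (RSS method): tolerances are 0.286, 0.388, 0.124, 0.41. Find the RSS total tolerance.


RSS = sqrt(0.286^2 + 0.388^2 + 0.124^2 + 0.41^2)
= sqrt(0.415816)
= 0.6448

0.6448


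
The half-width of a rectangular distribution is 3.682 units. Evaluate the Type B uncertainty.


u_B = half_width / sqrt(3)
u_B = 3.682 / 1.7320508
u_B = 2.1258

2.1258


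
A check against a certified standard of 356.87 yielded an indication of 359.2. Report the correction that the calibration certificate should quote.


Correction = standard - reading
= 356.87 - 359.2
= -2.3300

-2.3300


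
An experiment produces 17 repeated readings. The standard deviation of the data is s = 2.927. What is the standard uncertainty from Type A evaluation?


u_A = s / sqrt(n)
u_A = 2.927 / sqrt(17)
u_A = 2.927 / 4.1231056
u_A = 0.7099

0.7099


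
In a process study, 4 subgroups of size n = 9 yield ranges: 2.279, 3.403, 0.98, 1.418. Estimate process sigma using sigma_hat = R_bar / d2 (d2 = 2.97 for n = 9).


R_bar = (2.279 + 3.403 + 0.98 + 1.418) / 4
R_bar = 8.08 / 4 = 2.02
sigma_hat = R_bar / d2 = 2.02 / 2.97 = 0.6801

0.6801


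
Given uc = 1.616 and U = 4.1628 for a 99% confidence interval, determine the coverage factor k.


k = U / uc
k = 4.1628 / 1.616
k = 2.576

2.576


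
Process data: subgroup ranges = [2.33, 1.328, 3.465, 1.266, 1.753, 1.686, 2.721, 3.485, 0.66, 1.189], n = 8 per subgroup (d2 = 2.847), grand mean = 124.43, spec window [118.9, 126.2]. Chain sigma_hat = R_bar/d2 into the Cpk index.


R_bar = (2.33 + 1.328 + 3.465 + 1.266 + 1.753 + 1.686 + 2.721 + 3.485 + 0.66 + 1.189) / 10 = 1.9883
sigma = R_bar / d2 = 1.9883 / 2.847 = 0.69838426
Cp = (USL - LSL)/(6*sigma) = (126.2 - 118.9)/(6*0.69838426) = 1.7421
Cpu = (126.2 - 124.43)/(3*0.69838426) = 0.8448
Cpl = (124.43 - 118.9)/(3*0.69838426) = 2.6394
Cpk = min(Cpu, Cpl) = 0.8448

0.8448


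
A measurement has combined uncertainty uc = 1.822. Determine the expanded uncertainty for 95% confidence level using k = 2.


U = k * uc
U = 2 * 1.822
U = 3.6440

3.6440


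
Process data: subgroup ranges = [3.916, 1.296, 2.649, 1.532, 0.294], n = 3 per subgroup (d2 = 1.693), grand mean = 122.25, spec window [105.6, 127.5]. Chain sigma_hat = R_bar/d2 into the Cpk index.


R_bar = (3.916 + 1.296 + 2.649 + 1.532 + 0.294) / 5 = 1.9374
sigma = R_bar / d2 = 1.9374 / 1.693 = 1.1443591
Cp = (USL - LSL)/(6*sigma) = (127.5 - 105.6)/(6*1.1443591) = 3.1896
Cpu = (127.5 - 122.25)/(3*1.1443591) = 1.5292
Cpl = (122.25 - 105.6)/(3*1.1443591) = 4.8499
Cpk = min(Cpu, Cpl) = 1.5292

1.5292


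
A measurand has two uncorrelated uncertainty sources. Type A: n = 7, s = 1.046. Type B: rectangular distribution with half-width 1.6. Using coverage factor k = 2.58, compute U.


u_A = s / sqrt(n) = 1.046 / sqrt(7) = 0.39535084
u_B = half_width / sqrt(3) = 1.6 / sqrt(3) = 0.92376043
uc = sqrt(u_A^2 + u_B^2) = sqrt(0.39535084^2 + 0.92376043^2) = 1.0048063
U = k * uc = 2.58 * 1.0048063
U = 2.5924

2.5924


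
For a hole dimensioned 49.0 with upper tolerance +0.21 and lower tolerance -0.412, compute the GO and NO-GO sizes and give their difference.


GO = nominal - lower_tol (smallest hole = maximum material condition)
GO = 49.0 - 0.412 = 48.588
NO-GO = nominal + upper_tol (largest hole = least material condition)
NO-GO = 49.0 + 0.21 = 49.21
spread = NO-GO - GO = 49.21 - 48.588 = 0.6220

0.6220


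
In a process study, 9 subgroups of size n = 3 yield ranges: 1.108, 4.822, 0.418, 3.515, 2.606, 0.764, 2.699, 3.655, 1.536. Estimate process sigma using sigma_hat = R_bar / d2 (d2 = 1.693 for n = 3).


R_bar = (1.108 + 4.822 + 0.418 + 3.515 + 2.606 + 0.764 + 2.699 + 3.655 + 1.536) / 9
R_bar = 21.123 / 9 = 2.347
sigma_hat = R_bar / d2 = 2.347 / 1.693 = 1.3863

1.3863


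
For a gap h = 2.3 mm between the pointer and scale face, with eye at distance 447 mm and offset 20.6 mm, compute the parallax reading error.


error = h * offset / d
= 2.3 * 20.6 / 447
= 0.1060

0.1060


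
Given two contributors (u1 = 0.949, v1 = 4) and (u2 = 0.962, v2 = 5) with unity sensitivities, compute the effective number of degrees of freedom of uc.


uc = sqrt(u1^2 + u2^2) = sqrt(0.949^2 + 0.962^2) = 1.3513123
v_eff = uc^4 / (u1^4/v1 + u2^4/v2)
= 1.3513123^4 / (0.949^4/4 + 0.962^4/5)
= 3.3344401 / 0.37405986
v_eff = 8.9142

8.9142


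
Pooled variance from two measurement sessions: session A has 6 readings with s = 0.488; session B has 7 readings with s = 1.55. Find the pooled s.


s_p = sqrt(((n1-1)*s1^2 + (n2-1)*s2^2) / (n1+n2-2))
numerator = (6-1)*0.488^2 + (7-1)*1.55^2 = 1.19072 + 14.415 = 15.60572
denominator = 6 + 7 - 2 = 11
s_p^2 = 15.60572 / 11 = 1.4187018
s_p = sqrt(1.4187018) = 1.1911

1.1911


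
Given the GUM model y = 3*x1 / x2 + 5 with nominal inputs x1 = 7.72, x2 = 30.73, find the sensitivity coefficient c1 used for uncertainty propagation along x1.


y = 3*x1 / x2 + 5
dy/dx1 = 3/x2
Evaluate at x2 = 30.73: c1 = 3 / 30.73
c1 = 0.0976

0.0976


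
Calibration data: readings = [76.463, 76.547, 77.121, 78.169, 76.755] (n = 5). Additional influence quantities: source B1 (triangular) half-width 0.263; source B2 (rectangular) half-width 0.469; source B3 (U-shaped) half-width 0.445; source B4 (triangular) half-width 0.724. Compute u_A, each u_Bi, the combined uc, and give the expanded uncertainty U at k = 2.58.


mean = (76.463 + 76.547 + 77.121 + 78.169 + 76.755) / 5 = 77.011
s = sqrt(sum((x - mean)^2)/(n-1)) = 0.6953776
u_A = s / sqrt(n) = 0.6953776 / sqrt(5) = 0.31098232
u_B1 = 0.263 / sqrt(6) = 0.1073693
u_B2 = 0.469 / sqrt(3) = 0.27077728
u_B3 = 0.445 / sqrt(2) = 0.31466252
u_B4 = 0.724 / sqrt(6) = 0.29557176
uc = sqrt(0.31098232^2 + 0.1073693^2 + 0.27077728^2 + 0.31466252^2 + 0.29557176^2) = 0.60657536
U = k * uc = 2.58 * 0.60657536
U = 1.5650

1.5650


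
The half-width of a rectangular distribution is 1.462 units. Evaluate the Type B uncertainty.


u_B = half_width / sqrt(3)
u_B = 1.462 / 1.7320508
u_B = 0.8441

0.8441


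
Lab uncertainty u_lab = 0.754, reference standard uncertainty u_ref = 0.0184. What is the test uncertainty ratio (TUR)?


TUR = u_lab / u_ref
= 0.754 / 0.0184
= 40.9783

40.9783


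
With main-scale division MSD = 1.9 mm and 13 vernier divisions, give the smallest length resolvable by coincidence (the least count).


LC = MSD / n_div
= 1.9 / 13
= 0.1462

0.1462


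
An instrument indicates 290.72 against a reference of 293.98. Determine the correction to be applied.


Correction = standard - reading
= 293.98 - 290.72
= 3.2600

3.2600


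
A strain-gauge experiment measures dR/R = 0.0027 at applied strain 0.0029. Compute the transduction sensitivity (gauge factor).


GF = (dR/R) / epsilon
= 0.0027 / 0.0029
= 0.9310

0.9310


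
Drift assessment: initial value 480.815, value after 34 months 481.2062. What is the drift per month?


rate = (v2 - v1) / months
= (481.2062 - 480.815) / 34
= 0.3912 / 34
= 0.0115

0.0115


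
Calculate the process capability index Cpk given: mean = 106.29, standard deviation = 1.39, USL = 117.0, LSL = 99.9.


Cpu = (USL - mean) / (3*sigma) = (117.0 - 106.29) / (3*1.39) = 2.5683
Cpl = (mean - LSL) / (3*sigma) = (106.29 - 99.9) / (3*1.39) = 1.5324
Cpk = min(Cpu, Cpl) = 1.5324

1.5324


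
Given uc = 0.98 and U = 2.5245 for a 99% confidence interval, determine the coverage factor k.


k = U / uc
k = 2.5245 / 0.98
k = 2.576

2.576


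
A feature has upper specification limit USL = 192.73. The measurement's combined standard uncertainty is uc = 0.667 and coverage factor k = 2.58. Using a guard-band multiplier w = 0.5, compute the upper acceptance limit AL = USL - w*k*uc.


U = k * uc = 2.58 * 0.667 = 1.72086
guard band g = w * U = 0.5 * 1.72086 = 0.86043
AL = USL - g = 192.73 - 0.86043
AL = 191.8696

191.8696


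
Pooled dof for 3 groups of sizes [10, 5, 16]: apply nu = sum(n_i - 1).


nu = sum_i (n_i - 1)
nu = ((10 - 1) + (5 - 1) + (16 - 1))
nu = 9 + 4 + 15
nu = 28

28


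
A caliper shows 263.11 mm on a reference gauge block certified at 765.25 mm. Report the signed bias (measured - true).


Systematic error = measured - true
= 263.11 - 765.25
= -502.1400

-502.1400


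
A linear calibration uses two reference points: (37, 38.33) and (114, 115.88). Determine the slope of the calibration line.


slope = (y2 - y1) / (x2 - x1)
= (115.88 - 38.33) / (114 - 37)
= 77.5500 / 77
= 1.0071

1.0071


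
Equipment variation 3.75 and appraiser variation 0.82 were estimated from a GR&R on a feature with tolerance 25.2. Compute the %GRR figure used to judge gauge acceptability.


GRR = sqrt(EV^2 + AV^2) = sqrt(3.75^2 + 0.82^2) = 3.8386065
%GRR = GRR / tol * 100 = 3.8386065 / 25.2 * 100
%GRR = 15.2326

15.2326


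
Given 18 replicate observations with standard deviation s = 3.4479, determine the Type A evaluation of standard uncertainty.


u_A = s / sqrt(n)
u_A = 3.4479 / sqrt(18)
u_A = 3.4479 / 4.2426407
u_A = 0.8127

0.8127


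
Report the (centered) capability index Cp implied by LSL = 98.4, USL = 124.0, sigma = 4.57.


Cp = (USL - LSL) / (6 * sigma)
= (124.0 - 98.4) / (6 * 4.57)
= 25.6000 / 27.4200
= 0.9336

0.9336


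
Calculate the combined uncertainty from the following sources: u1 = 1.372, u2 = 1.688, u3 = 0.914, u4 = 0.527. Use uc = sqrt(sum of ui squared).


uc = sqrt(1.372^2 + 1.688^2 + 0.914^2 + 0.527^2)
uc = sqrt(5.844853)
uc = 2.4176

2.4176


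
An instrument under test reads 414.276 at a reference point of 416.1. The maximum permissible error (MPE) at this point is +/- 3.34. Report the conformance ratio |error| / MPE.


e = indication - reference = 414.276 - 416.1 = -1.8240
|e| = 1.8240
ratio = |e| / MPE = 1.8240 / 3.34
ratio = 0.5461

0.5461


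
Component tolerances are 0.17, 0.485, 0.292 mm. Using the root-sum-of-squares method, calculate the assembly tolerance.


RSS = sqrt(0.17^2 + 0.485^2 + 0.292^2)
= sqrt(0.349389)
= 0.5911

0.5911


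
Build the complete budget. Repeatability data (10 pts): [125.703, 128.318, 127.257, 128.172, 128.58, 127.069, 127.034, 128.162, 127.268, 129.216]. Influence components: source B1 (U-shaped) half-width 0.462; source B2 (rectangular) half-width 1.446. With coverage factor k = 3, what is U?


mean = (125.703 + 128.318 + 127.257 + 128.172 + 128.58 + 127.069 + 127.034 + 128.162 + 127.268 + 129.216) / 10 = 127.6779
s = sqrt(sum((x - mean)^2)/(n-1)) = 1.0054586
u_A = s / sqrt(n) = 1.0054586 / sqrt(10) = 0.31795393
u_B1 = 0.462 / sqrt(2) = 0.32668333
u_B2 = 1.446 / sqrt(3) = 0.83484849
uc = sqrt(0.31795393^2 + 0.32668333^2 + 0.83484849^2) = 0.95120382
U = k * uc = 3 * 0.95120382
U = 2.8536

2.8536


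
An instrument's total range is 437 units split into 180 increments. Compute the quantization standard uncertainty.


resolution = range / divisions
resolution = 437 / 180 = 2.4277778
u_res = resolution / (2*sqrt(3))
u_res = 2.4277778 / 3.4641016
u_res = 0.7008

0.7008


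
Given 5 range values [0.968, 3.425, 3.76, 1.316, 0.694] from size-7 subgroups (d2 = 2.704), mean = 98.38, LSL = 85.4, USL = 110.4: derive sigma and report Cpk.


R_bar = (0.968 + 3.425 + 3.76 + 1.316 + 0.694) / 5 = 2.0326
sigma = R_bar / d2 = 2.0326 / 2.704 = 0.75170118
Cp = (USL - LSL)/(6*sigma) = (110.4 - 85.4)/(6*0.75170118) = 5.5430
Cpu = (110.4 - 98.38)/(3*0.75170118) = 5.3301
Cpl = (98.38 - 85.4)/(3*0.75170118) = 5.7558
Cpk = min(Cpu, Cpl) = 5.3301

5.3301


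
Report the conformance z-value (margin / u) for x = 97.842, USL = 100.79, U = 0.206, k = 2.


u = U / k = 0.206 / 2 = 0.103
margin = |USL - x| = |100.79 - 97.842| = 2.948
z = margin / u = 2.948 / 0.103
z = 28.6214

28.6214


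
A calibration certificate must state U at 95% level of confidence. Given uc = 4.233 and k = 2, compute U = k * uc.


U = k * uc
U = 2 * 4.233
U = 8.4660

8.4660


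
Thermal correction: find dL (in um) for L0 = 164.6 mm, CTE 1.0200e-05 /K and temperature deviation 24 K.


dL = L * alpha * dT
= 164.6 * 1.0200e-05 * 24
= 0.0402941 mm
dL_um = 0.0402941 * 1000 = 40.2941 um

40.2941


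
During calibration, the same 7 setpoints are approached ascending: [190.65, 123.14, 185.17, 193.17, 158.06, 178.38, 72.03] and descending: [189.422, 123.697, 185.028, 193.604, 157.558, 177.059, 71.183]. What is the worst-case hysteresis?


|190.65 - 189.422| = 1.2280
|123.14 - 123.697| = 0.5570
|185.17 - 185.028| = 0.1420
|193.17 - 193.604| = 0.4340
|158.06 - 157.558| = 0.5020
|178.38 - 177.059| = 1.3210
|72.03 - 71.183| = 0.8470
hysteresis = max(diffs) = 1.3210

1.3210


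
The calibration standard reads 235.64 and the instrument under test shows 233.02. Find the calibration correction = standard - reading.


Correction = standard - reading
= 235.64 - 233.02
= 2.6200

2.6200


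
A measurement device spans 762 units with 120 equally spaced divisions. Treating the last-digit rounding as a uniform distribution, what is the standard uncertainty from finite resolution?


resolution = range / divisions
resolution = 762 / 120 = 6.35
u_res = resolution / (2*sqrt(3))
u_res = 6.35 / 3.4641016
u_res = 1.8331

1.8331


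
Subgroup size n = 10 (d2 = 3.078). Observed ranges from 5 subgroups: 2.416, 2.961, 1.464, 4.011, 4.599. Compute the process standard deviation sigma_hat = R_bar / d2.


R_bar = (2.416 + 2.961 + 1.464 + 4.011 + 4.599) / 5
R_bar = 15.451 / 5 = 3.0902
sigma_hat = R_bar / d2 = 3.0902 / 3.078 = 1.0040

1.0040


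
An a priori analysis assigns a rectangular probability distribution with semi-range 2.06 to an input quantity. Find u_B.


u_B = half_width / sqrt(3)
u_B = 2.06 / 1.7320508
u_B = 1.1893

1.1893


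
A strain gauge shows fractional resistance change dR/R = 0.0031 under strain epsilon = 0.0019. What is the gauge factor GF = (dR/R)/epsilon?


GF = (dR/R) / epsilon
= 0.0031 / 0.0019
= 1.6316

1.6316


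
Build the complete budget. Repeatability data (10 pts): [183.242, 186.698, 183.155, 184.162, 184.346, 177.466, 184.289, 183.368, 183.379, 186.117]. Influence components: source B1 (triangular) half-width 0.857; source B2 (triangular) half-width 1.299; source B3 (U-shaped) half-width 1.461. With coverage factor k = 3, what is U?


mean = (183.242 + 186.698 + 183.155 + 184.162 + 184.346 + 177.466 + 184.289 + 183.368 + 183.379 + 186.117) / 10 = 183.6222
s = sqrt(sum((x - mean)^2)/(n-1)) = 2.479468
u_A = s / sqrt(n) = 2.479468 / sqrt(10) = 0.78407663
u_B1 = 0.857 / sqrt(6) = 0.34986878
u_B2 = 1.299 / sqrt(6) = 0.53031453
u_B3 = 1.461 / sqrt(2) = 1.033083
uc = sqrt(0.78407663^2 + 0.34986878^2 + 0.53031453^2 + 1.033083^2) = 1.4441878
U = k * uc = 3 * 1.4441878
U = 4.3326

4.3326


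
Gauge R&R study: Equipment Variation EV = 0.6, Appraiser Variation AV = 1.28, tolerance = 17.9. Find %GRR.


GRR = sqrt(EV^2 + AV^2) = sqrt(0.6^2 + 1.28^2) = 1.4136478
%GRR = GRR / tol * 100 = 1.4136478 / 17.9 * 100
%GRR = 7.8975

7.8975


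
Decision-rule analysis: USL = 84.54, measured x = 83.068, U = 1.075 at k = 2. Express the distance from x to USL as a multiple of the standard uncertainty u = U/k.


u = U / k = 1.075 / 2 = 0.5375
margin = |USL - x| = |84.54 - 83.068| = 1.472
z = margin / u = 1.472 / 0.5375
z = 2.7386

2.7386


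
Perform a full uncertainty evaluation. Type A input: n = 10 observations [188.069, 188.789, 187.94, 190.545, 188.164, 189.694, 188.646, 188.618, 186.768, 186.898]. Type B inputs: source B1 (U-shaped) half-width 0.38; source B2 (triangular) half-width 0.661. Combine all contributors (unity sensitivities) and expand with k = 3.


mean = (188.069 + 188.789 + 187.94 + 190.545 + 188.164 + 189.694 + 188.646 + 188.618 + 186.768 + 186.898) / 10 = 188.4131
s = sqrt(sum((x - mean)^2)/(n-1)) = 1.1464627
u_A = s / sqrt(n) = 1.1464627 / sqrt(10) = 0.36254334
u_B1 = 0.38 / sqrt(2) = 0.26870058
u_B2 = 0.661 / sqrt(6) = 0.26985212
uc = sqrt(0.36254334^2 + 0.26870058^2 + 0.26985212^2) = 0.52579258
U = k * uc = 3 * 0.52579258
U = 1.5774

1.5774


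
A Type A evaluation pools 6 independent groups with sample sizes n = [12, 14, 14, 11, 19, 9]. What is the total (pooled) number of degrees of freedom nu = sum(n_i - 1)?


nu = sum_i (n_i - 1)
nu = ((12 - 1) + (14 - 1) + (14 - 1) + (11 - 1) + (19 - 1) + (9 - 1))
nu = 11 + 13 + 13 + 10 + 18 + 8
nu = 73

73


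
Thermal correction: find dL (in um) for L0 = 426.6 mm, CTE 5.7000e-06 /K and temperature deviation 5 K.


dL = L * alpha * dT
= 426.6 * 5.7000e-06 * 5
= 0.0121581 mm
dL_um = 0.0121581 * 1000 = 12.1581 um

12.1581


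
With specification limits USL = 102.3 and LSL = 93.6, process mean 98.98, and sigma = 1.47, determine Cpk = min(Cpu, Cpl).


Cpu = (USL - mean) / (3*sigma) = (102.3 - 98.98) / (3*1.47) = 0.7528
Cpl = (mean - LSL) / (3*sigma) = (98.98 - 93.6) / (3*1.47) = 1.2200
Cpk = min(Cpu, Cpl) = 0.7528

0.7528


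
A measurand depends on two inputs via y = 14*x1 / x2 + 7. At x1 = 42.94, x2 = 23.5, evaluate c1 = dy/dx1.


y = 14*x1 / x2 + 7
dy/dx1 = 14/x2
Evaluate at x2 = 23.5: c1 = 14 / 23.5
c1 = 0.5957

0.5957


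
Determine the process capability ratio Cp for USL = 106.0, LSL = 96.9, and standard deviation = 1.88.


Cp = (USL - LSL) / (6 * sigma)
= (106.0 - 96.9) / (6 * 1.88)
= 9.1000 / 11.2800
= 0.8067

0.8067


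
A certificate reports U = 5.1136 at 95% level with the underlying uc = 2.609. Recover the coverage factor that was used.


k = U / uc
k = 5.1136 / 2.609
k = 1.96

1.96


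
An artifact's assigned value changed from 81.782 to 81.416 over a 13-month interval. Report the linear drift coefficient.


rate = (v2 - v1) / months
= (81.416 - 81.782) / 13
= -0.3660 / 13
= -0.0282

-0.0282


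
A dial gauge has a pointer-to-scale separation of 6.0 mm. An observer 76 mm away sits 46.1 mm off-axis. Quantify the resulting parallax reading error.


error = h * offset / d
= 6.0 * 46.1 / 76
= 3.6395

3.6395


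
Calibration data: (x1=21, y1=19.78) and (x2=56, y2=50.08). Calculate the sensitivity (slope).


slope = (y2 - y1) / (x2 - x1)
= (50.08 - 19.78) / (56 - 21)
= 30.3000 / 35
= 0.8657

0.8657


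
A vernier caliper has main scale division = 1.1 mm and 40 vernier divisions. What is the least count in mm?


LC = MSD / n_div
= 1.1 / 40
= 0.0275

0.0275


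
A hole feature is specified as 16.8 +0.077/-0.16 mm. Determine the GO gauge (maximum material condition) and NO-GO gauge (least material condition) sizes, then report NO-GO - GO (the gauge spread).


GO = nominal - lower_tol (smallest hole = maximum material condition)
GO = 16.8 - 0.16 = 16.64
NO-GO = nominal + upper_tol (largest hole = least material condition)
NO-GO = 16.8 + 0.077 = 16.877
spread = NO-GO - GO = 16.877 - 16.64 = 0.2370

0.2370


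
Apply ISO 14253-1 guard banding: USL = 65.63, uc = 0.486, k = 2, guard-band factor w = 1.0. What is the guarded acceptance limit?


U = k * uc = 2 * 0.486 = 0.972
guard band g = w * U = 1.0 * 0.972 = 0.972
AL = USL - g = 65.63 - 0.972
AL = 64.6580

64.6580


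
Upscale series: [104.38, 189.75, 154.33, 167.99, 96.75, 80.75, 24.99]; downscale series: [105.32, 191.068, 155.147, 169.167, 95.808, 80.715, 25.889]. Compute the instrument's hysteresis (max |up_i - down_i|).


|104.38 - 105.32| = 0.9400
|189.75 - 191.068| = 1.3180
|154.33 - 155.147| = 0.8170
|167.99 - 169.167| = 1.1770
|96.75 - 95.808| = 0.9420
|80.75 - 80.715| = 0.0350
|24.99 - 25.889| = 0.8990
hysteresis = max(diffs) = 1.3180

1.3180


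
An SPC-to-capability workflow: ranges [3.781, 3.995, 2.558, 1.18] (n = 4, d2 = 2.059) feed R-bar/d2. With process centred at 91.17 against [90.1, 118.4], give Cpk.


R_bar = (3.781 + 3.995 + 2.558 + 1.18) / 4 = 2.8785
sigma = R_bar / d2 = 2.8785 / 2.059 = 1.3980087
Cp = (USL - LSL)/(6*sigma) = (118.4 - 90.1)/(6*1.3980087) = 3.3738
Cpu = (118.4 - 91.17)/(3*1.3980087) = 6.4926
Cpl = (91.17 - 90.1)/(3*1.3980087) = 0.2551
Cpk = min(Cpu, Cpl) = 0.2551

0.2551


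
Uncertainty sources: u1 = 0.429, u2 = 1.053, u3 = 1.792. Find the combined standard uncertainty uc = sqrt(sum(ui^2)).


uc = sqrt(0.429^2 + 1.053^2 + 1.792^2)
uc = sqrt(4.504114)
uc = 2.1223

2.1223


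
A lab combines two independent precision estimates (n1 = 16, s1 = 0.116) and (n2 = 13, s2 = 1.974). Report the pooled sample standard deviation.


s_p = sqrt(((n1-1)*s1^2 + (n2-1)*s2^2) / (n1+n2-2))
numerator = (16-1)*0.116^2 + (13-1)*1.974^2 = 0.20184 + 46.760112 = 46.961952
denominator = 16 + 13 - 2 = 27
s_p^2 = 46.961952 / 27 = 1.7393316
s_p = sqrt(1.7393316) = 1.3188

1.3188


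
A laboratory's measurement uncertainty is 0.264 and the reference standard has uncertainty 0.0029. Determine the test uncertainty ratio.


TUR = u_lab / u_ref
= 0.264 / 0.0029
= 91.0345

91.0345


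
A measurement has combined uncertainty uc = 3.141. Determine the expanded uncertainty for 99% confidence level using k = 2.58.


U = k * uc
U = 2.58 * 3.141
U = 8.1038

8.1038


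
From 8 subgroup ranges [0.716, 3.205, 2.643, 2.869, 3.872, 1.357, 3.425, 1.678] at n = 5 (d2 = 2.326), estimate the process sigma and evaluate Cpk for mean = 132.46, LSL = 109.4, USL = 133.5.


R_bar = (0.716 + 3.205 + 2.643 + 2.869 + 3.872 + 1.357 + 3.425 + 1.678) / 8 = 2.470625
sigma = R_bar / d2 = 2.470625 / 2.326 = 1.0621776
Cp = (USL - LSL)/(6*sigma) = (133.5 - 109.4)/(6*1.0621776) = 3.7815
Cpu = (133.5 - 132.46)/(3*1.0621776) = 0.3264
Cpl = (132.46 - 109.4)/(3*1.0621776) = 7.2367
Cpk = min(Cpu, Cpl) = 0.3264

0.3264


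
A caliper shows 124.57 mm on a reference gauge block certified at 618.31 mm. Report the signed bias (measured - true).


Systematic error = measured - true
= 124.57 - 618.31
= -493.7400

-493.7400


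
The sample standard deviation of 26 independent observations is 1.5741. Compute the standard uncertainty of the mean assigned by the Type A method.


u_A = s / sqrt(n)
u_A = 1.5741 / sqrt(26)
u_A = 1.5741 / 5.0990195
u_A = 0.3087

0.3087


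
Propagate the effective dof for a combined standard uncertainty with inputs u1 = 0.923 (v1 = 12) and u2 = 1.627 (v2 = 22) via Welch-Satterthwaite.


uc = sqrt(u1^2 + u2^2) = sqrt(0.923^2 + 1.627^2) = 1.8705769
v_eff = uc^4 / (u1^4/v1 + u2^4/v2)
= 1.8705769^4 / (0.923^4/12 + 1.627^4/22)
= 12.243406 / 0.37899519
v_eff = 32.3049

32.3049


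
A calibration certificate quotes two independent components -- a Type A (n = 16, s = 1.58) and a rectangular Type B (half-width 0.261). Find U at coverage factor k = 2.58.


u_A = s / sqrt(n) = 1.58 / sqrt(16) = 0.395
u_B = half_width / sqrt(3) = 0.261 / sqrt(3) = 0.15068842
uc = sqrt(u_A^2 + u_B^2) = sqrt(0.395^2 + 0.15068842^2) = 0.42276708
U = k * uc = 2.58 * 0.42276708
U = 1.0907

1.0907


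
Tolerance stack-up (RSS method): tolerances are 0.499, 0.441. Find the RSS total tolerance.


RSS = sqrt(0.499^2 + 0.441^2)
= sqrt(0.443482)
= 0.6659

0.6659


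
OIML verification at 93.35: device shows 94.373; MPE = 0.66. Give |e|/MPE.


e = indication - reference = 94.373 - 93.35 = 1.0230
|e| = 1.0230
ratio = |e| / MPE = 1.0230 / 0.66
ratio = 1.5500

1.5500


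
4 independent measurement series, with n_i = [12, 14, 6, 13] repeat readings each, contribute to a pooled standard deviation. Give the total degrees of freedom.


nu = sum_i (n_i - 1)
nu = ((12 - 1) + (14 - 1) + (6 - 1) + (13 - 1))
nu = 11 + 13 + 5 + 12
nu = 41

41


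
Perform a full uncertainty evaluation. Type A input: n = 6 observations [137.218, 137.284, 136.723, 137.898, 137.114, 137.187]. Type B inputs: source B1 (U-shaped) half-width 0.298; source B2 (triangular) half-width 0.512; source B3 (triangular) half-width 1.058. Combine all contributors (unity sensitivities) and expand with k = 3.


mean = (137.218 + 137.284 + 136.723 + 137.898 + 137.114 + 137.187) / 6 = 137.2373333
s = sqrt(sum((x - mean)^2)/(n-1)) = 0.37981978
u_A = s / sqrt(n) = 0.37981978 / sqrt(6) = 0.15506078
u_B1 = 0.298 / sqrt(2) = 0.21071782
u_B2 = 0.512 / sqrt(6) = 0.20902312
u_B3 = 1.058 / sqrt(6) = 0.43192669
uc = sqrt(0.15506078^2 + 0.21071782^2 + 0.20902312^2 + 0.43192669^2) = 0.54653195
U = k * uc = 3 * 0.54653195
U = 1.6396

1.6396


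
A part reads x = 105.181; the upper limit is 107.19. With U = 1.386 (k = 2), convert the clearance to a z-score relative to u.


u = U / k = 1.386 / 2 = 0.693
margin = |USL - x| = |107.19 - 105.181| = 2.009
z = margin / u = 2.009 / 0.693
z = 2.8990

2.8990


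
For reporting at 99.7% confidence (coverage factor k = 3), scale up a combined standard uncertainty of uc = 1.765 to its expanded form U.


U = k * uc
U = 3 * 1.765
U = 5.2950

5.2950


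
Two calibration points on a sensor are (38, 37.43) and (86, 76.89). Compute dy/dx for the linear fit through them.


slope = (y2 - y1) / (x2 - x1)
= (76.89 - 37.43) / (86 - 38)
= 39.4600 / 48
= 0.8221

0.8221


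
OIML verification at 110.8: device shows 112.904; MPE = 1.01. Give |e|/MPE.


e = indication - reference = 112.904 - 110.8 = 2.1040
|e| = 2.1040
ratio = |e| / MPE = 2.1040 / 1.01
ratio = 2.0832

2.0832


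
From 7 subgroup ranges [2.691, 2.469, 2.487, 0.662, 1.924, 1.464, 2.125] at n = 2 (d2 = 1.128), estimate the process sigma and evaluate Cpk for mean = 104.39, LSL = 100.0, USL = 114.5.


R_bar = (2.691 + 2.469 + 2.487 + 0.662 + 1.924 + 1.464 + 2.125) / 7 = 1.9745714
sigma = R_bar / d2 = 1.9745714 / 1.128 = 1.7505066
Cp = (USL - LSL)/(6*sigma) = (114.5 - 100.0)/(6*1.7505066) = 1.3806
Cpu = (114.5 - 104.39)/(3*1.7505066) = 1.9252
Cpl = (104.39 - 100.0)/(3*1.7505066) = 0.8359
Cpk = min(Cpu, Cpl) = 0.8359

0.8359


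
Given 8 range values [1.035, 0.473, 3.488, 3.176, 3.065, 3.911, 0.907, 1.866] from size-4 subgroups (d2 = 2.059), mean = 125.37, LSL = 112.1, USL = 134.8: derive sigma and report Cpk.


R_bar = (1.035 + 0.473 + 3.488 + 3.176 + 3.065 + 3.911 + 0.907 + 1.866) / 8 = 2.240125
sigma = R_bar / d2 = 2.240125 / 2.059 = 1.0879675
Cp = (USL - LSL)/(6*sigma) = (134.8 - 112.1)/(6*1.0879675) = 3.4774
Cpu = (134.8 - 125.37)/(3*1.0879675) = 2.8892
Cpl = (125.37 - 112.1)/(3*1.0879675) = 4.0657
Cpk = min(Cpu, Cpl) = 2.8892

2.8892


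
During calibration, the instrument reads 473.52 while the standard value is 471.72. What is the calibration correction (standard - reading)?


Correction = standard - reading
= 471.72 - 473.52
= -1.8000

-1.8000


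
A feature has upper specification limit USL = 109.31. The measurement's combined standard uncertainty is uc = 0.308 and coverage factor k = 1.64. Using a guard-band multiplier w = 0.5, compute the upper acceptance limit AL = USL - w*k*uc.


U = k * uc = 1.64 * 0.308 = 0.50512
guard band g = w * U = 0.5 * 0.50512 = 0.25256
AL = USL - g = 109.31 - 0.25256
AL = 109.0574

109.0574


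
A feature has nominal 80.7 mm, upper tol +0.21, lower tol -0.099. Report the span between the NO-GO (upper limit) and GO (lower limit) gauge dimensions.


GO = nominal - lower_tol (smallest hole = maximum material condition)
GO = 80.7 - 0.099 = 80.601
NO-GO = nominal + upper_tol (largest hole = least material condition)
NO-GO = 80.7 + 0.21 = 80.91
spread = NO-GO - GO = 80.91 - 80.601 = 0.3090

0.3090


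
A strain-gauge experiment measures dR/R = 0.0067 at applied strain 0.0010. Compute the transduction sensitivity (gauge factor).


GF = (dR/R) / epsilon
= 0.0067 / 0.0010
= 6.7000

6.7000


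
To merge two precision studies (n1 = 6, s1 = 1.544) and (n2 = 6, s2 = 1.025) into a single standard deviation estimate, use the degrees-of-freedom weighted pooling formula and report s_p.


s_p = sqrt(((n1-1)*s1^2 + (n2-1)*s2^2) / (n1+n2-2))
numerator = (6-1)*1.544^2 + (6-1)*1.025^2 = 11.91968 + 5.253125 = 17.172805
denominator = 6 + 6 - 2 = 10
s_p^2 = 17.172805 / 10 = 1.7172805
s_p = sqrt(1.7172805) = 1.3105

1.3105


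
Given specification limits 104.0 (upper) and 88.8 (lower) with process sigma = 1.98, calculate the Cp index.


Cp = (USL - LSL) / (6 * sigma)
= (104.0 - 88.8) / (6 * 1.98)
= 15.2000 / 11.8800
= 1.2795

1.2795


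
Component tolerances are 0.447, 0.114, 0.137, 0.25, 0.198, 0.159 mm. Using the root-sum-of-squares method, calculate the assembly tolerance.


RSS = sqrt(0.447^2 + 0.114^2 + 0.137^2 + 0.25^2 + 0.198^2 + 0.159^2)
= sqrt(0.358559)
= 0.5988

0.5988


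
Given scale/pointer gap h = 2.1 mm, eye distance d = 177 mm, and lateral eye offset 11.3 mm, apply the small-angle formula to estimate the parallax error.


error = h * offset / d
= 2.1 * 11.3 / 177
= 0.1341

0.1341


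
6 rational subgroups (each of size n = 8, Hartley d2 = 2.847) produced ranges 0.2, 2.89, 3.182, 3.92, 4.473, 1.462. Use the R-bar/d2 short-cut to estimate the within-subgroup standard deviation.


R_bar = (0.2 + 2.89 + 3.182 + 3.92 + 4.473 + 1.462) / 6
R_bar = 16.127 / 6 = 2.6878333
sigma_hat = R_bar / d2 = 2.6878333 / 2.847 = 0.9441

0.9441


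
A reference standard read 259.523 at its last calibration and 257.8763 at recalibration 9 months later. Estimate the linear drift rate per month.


rate = (v2 - v1) / months
= (257.8763 - 259.523) / 9
= -1.6467 / 9
= -0.1830

-0.1830


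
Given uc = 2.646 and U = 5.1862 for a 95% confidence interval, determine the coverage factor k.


k = U / uc
k = 5.1862 / 2.646
k = 1.96

1.96


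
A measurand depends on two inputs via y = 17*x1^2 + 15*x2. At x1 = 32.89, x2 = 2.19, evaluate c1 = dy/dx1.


y = 17*x1^2 + 15*x2
dy/dx1 = 2*17*x1
Evaluate at x1 = 32.89: c1 = 34 * 32.89
c1 = 1118.2600

1118.2600


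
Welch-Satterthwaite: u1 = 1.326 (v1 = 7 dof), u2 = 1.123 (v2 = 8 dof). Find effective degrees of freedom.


uc = sqrt(u1^2 + u2^2) = sqrt(1.326^2 + 1.123^2) = 1.7376435
v_eff = uc^4 / (u1^4/v1 + u2^4/v2)
= 1.7376435^4 / (1.326^4/7 + 1.123^4/8)
= 9.1168061 / 0.64045358
v_eff = 14.2349

14.2349


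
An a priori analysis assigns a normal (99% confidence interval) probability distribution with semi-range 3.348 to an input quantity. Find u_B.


u_B = half_width / 2.576
u_B = 3.348 / 2.576
u_B = 1.2997

1.2997


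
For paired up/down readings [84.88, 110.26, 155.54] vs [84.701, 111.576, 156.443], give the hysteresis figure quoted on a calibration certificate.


|84.88 - 84.701| = 0.1790
|110.26 - 111.576| = 1.3160
|155.54 - 156.443| = 0.9030
hysteresis = max(diffs) = 1.3160

1.3160


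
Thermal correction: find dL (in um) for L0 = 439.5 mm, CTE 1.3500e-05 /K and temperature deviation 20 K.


dL = L * alpha * dT
= 439.5 * 1.3500e-05 * 20
= 0.1186650 mm
dL_um = 0.1186650 * 1000 = 118.6650 um

118.6650


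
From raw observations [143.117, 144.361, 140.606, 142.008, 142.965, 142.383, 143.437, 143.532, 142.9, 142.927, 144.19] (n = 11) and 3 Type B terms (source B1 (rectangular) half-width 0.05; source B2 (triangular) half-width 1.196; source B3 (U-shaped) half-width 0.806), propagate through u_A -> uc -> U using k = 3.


mean = (143.117 + 144.361 + 140.606 + 142.008 + 142.965 + 142.383 + 143.437 + 143.532 + 142.9 + 142.927 + 144.19) / 11 = 142.9478182
s = sqrt(sum((x - mean)^2)/(n-1)) = 1.0410905
u_A = s / sqrt(n) = 1.0410905 / sqrt(11) = 0.3139006
u_B1 = 0.05 / sqrt(3) = 0.028867513
u_B2 = 1.196 / sqrt(6) = 0.48826496
u_B3 = 0.806 / sqrt(2) = 0.56992807
uc = sqrt(0.3139006^2 + 0.028867513^2 + 0.48826496^2 + 0.56992807^2) = 0.81399484
U = k * uc = 3 * 0.81399484
U = 2.4420

2.4420


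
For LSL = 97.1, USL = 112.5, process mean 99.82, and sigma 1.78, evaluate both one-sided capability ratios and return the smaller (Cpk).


Cpu = (USL - mean) / (3*sigma) = (112.5 - 99.82) / (3*1.78) = 2.3745
Cpl = (mean - LSL) / (3*sigma) = (99.82 - 97.1) / (3*1.78) = 0.5094
Cpk = min(Cpu, Cpl) = 0.5094

0.5094


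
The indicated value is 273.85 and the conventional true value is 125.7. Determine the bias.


Systematic error = measured - true
= 273.85 - 125.7
= 148.1500

148.1500


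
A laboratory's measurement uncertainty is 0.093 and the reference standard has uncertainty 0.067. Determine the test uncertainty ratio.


TUR = u_lab / u_ref
= 0.093 / 0.067
= 1.3881

1.3881


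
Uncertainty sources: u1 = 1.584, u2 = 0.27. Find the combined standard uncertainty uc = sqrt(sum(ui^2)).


uc = sqrt(1.584^2 + 0.27^2)
uc = sqrt(2.581956)
uc = 1.6068

1.6068


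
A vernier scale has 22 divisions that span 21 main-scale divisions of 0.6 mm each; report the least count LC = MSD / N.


LC = MSD / n_div
= 0.6 / 22
= 0.0273

0.0273


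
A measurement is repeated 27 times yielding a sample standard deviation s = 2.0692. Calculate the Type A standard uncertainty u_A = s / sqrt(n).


u_A = s / sqrt(n)
u_A = 2.0692 / sqrt(27)
u_A = 2.0692 / 5.1961524
u_A = 0.3982

0.3982


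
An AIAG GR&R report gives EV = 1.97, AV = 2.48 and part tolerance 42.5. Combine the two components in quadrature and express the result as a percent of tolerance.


GRR = sqrt(EV^2 + AV^2) = sqrt(1.97^2 + 2.48^2) = 3.1672228
%GRR = GRR / tol * 100 = 3.1672228 / 42.5 * 100
%GRR = 7.4523

7.4523


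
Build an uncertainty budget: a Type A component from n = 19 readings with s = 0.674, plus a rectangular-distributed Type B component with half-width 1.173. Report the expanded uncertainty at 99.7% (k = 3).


u_A = s / sqrt(n) = 0.674 / sqrt(19) = 0.1546262
u_B = half_width / sqrt(3) = 1.173 / sqrt(3) = 0.67723187
uc = sqrt(u_A^2 + u_B^2) = sqrt(0.1546262^2 + 0.67723187^2) = 0.69465982
U = k * uc = 3 * 0.69465982
U = 2.0840

2.0840


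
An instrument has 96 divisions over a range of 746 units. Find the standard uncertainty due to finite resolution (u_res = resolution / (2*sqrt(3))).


resolution = range / divisions
resolution = 746 / 96 = 7.7708333
u_res = resolution / (2*sqrt(3))
u_res = 7.7708333 / 3.4641016
u_res = 2.2432

2.2432


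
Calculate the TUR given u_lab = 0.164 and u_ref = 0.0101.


TUR = u_lab / u_ref
= 0.164 / 0.0101
= 16.2376

16.2376


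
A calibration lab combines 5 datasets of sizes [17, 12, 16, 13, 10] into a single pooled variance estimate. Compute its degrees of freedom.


nu = sum_i (n_i - 1)
nu = ((17 - 1) + (12 - 1) + (16 - 1) + (13 - 1) + (10 - 1))
nu = 16 + 11 + 15 + 12 + 9
nu = 63

63


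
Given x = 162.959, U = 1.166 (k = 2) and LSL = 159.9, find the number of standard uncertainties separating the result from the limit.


u = U / k = 1.166 / 2 = 0.583
margin = |LSL - x| = |159.9 - 162.959| = 3.059
z = margin / u = 3.059 / 0.583
z = 5.2470

5.2470


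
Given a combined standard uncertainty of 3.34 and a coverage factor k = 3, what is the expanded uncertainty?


U = k * uc
U = 3 * 3.34
U = 10.0200

10.0200


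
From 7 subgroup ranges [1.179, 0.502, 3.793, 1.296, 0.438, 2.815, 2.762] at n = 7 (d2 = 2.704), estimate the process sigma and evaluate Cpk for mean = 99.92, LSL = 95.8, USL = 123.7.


R_bar = (1.179 + 0.502 + 3.793 + 1.296 + 0.438 + 2.815 + 2.762) / 7 = 1.8264286
sigma = R_bar / d2 = 1.8264286 / 2.704 = 0.67545436
Cp = (USL - LSL)/(6*sigma) = (123.7 - 95.8)/(6*0.67545436) = 6.8843
Cpu = (123.7 - 99.92)/(3*0.67545436) = 11.7353
Cpl = (99.92 - 95.8)/(3*0.67545436) = 2.0332
Cpk = min(Cpu, Cpl) = 2.0332

2.0332
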